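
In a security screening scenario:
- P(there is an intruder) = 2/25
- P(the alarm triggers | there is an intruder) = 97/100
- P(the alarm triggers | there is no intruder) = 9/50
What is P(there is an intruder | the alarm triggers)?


Using Bayes' theorem:
P(A|B) = P(B|A)·P(A) / P(B)

P(the alarm triggers) = 97/100 × 2/25 + 9/50 × 23/25
= 97/1250 + 207/1250 = 152/625

P(there is an intruder|the alarm triggers) = (97/1250) / (152/625) = 97/304

P(there is an intruder|the alarm triggers) = 97/304 ≈ 31.91%


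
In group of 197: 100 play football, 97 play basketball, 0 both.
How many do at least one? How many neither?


|A∪B| = 100+97-0 = 197
Neither = 197-197 = 0

At least one: 197; Neither: 0


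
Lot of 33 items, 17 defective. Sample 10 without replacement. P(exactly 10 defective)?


Hypergeometric: C(17,10)×C(16,0)/C(33,10)
= 19448×1/92561040 = 17/80910

P(X=10) = 17/80910 ≈ 0.02%


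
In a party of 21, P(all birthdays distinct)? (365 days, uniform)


P(all different) = Π(365-i)/365 for i=0..20
= (365/365)×(364/365)×...×(345/365)
= 0.556312

P ≈ 0.5563 ≈ 55.63%


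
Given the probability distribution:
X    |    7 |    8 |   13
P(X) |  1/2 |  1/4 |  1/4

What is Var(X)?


E[X] = 35/4
E[X²] = 331/4
Var(X) = E[X²] - (E[X])² = 331/4 - 1225/16 = 99/16

Var(X) = 99/16 ≈ 6.1875


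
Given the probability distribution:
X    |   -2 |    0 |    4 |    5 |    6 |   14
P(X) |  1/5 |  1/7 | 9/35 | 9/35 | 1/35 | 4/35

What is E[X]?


E[X] = Σ x·P(X=x)
= (-2)×(1/5) + (0)×(1/7) + (4)×(9/35) + (5)×(9/35) + (6)×(1/35) + (14)×(4/35)
= 129/35

E[X] = 129/35


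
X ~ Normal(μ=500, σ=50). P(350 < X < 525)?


z₁=(350-500)/50=-3.0, z₂=(525-500)/50=0.5
P = Φ(0.5) - Φ(-3.0) = 0.691462 - 0.001350 = 0.690112 ≈ 0.6901

P(350 < X < 525) ≈ 0.6901


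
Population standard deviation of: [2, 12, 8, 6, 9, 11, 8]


Mean = 56/7 = 8
  (2-8)²=36
  (12-8)²=16
  (8-8)²=0
  (6-8)²=4
  (9-8)²=1
  (11-8)²=9
  (8-8)²=0
Σ(x-μ)² = 66
σ² = 66/7

σ = √(66/7) ≈ 3.0706


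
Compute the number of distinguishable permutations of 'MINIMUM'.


Letters: 7, freq: {'M': 3, 'I': 2, 'N': 1, 'U': 1}
7!/(3!×2!×1!×1!) = 5040/12 = 420

420


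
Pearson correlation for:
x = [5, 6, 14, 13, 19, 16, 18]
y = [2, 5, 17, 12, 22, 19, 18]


n=7, Σx=91, Σy=95, Σxy=1480, Σx²=1367, Σy²=1631
r = (7×1480 - 91×95)/√((7×1367 - 91²)(7×1631 - 95²))
= 1715/√(1288×2392) = 1715/√3080896 ≈ 1715/1755.2481 ≈ 0.9771

r ≈ 0.9771


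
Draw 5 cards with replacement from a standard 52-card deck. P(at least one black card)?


P(not a black card) = 26/52 = 1/2
P(none in 5 draws) = (1/2)^5 = 1/32
P(≥1 black card) = 1 - 1/32 = 31/32

P = 31/32 ≈ 96.88%


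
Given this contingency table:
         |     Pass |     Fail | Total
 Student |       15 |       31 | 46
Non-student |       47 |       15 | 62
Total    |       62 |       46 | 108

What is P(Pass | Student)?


P(Pass | Student) = 15/(15+31) = 15/46

P(Pass|Student) = 15/46 ≈ 32.61%


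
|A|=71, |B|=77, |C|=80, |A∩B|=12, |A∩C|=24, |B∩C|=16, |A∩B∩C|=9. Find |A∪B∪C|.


|A∪B∪C| = 71+77+80-12-24-16+9 = 185

|A∪B∪C| = 185


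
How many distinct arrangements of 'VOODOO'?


Letters: 6, freq: {'V': 1, 'O': 4, 'D': 1}
6!/(1!×4!×1!) = 720/24 = 30

30


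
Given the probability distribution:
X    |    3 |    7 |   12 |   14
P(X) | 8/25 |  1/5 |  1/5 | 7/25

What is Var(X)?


E[X] = 217/25
E[X²] = 2409/25
Var(X) = E[X²] - (E[X])² = 2409/25 - 47089/625 = 13136/625

Var(X) = 13136/625 ≈ 21.0176


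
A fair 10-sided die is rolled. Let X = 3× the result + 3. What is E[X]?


E[die] = (1+10)/2 = 11/2
E[X] = 3×11/2 + 3 = 39/2

E[X] = 39/2


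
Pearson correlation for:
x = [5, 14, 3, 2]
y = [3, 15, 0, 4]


n=4, Σx=24, Σy=22, Σxy=233, Σx²=234, Σy²=250
r = (4×233 - 24×22)/√((4×234 - 24²)(4×250 - 22²))
= 404/√(360×516) = 404/√185760 ≈ 404/430.9988 ≈ 0.9374

r ≈ 0.9374


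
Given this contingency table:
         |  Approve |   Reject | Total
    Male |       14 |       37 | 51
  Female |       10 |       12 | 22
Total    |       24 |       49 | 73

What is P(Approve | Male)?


P(Approve | Male) = 14/(14+37) = 14/51

P(Approve|Male) = 14/51 ≈ 27.45%


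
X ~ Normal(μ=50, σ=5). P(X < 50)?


z = (50-50)/5 = 0.0
P(Z < 0.0) = 0.5000

P(X < 50) ≈ 0.5000


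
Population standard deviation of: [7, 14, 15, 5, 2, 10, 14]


Mean = 67/7
  (7-67/7)²=324/49
  (14-67/7)²=961/49
  (15-67/7)²=1444/49
  (5-67/7)²=1024/49
  (2-67/7)²=2809/49
  (10-67/7)²=9/49
  (14-67/7)²=961/49
Σ(x-μ)² = 1076/7
σ² = (1076/7)/7 = 1076/49

σ = √(1076/49) ≈ 4.6861


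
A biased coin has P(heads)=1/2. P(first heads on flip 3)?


Geometric: P(X=3) = (1-p)^(k-1)×p = (1/2)^2×1/2 = 1/8

P(X=3) = 1/8 ≈ 12.50%


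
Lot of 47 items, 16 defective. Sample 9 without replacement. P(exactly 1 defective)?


Hypergeometric: C(16,1)×C(31,8)/C(47,9)
= 16×7888725/1362649145 = 1941840/20963833

P(X=1) = 1941840/20963833 ≈ 9.26%


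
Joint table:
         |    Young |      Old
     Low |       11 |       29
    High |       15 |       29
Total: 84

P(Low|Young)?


P(Low|Young) = 11/(11+15) = 11/26

P = 11/26 ≈ 42.31%


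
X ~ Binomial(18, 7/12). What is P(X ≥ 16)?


P(X ≥ 16) = Σ P(X=i) for i=16..18
P(X=16) = 14123995492080425/2958148142320582656
P(X=17) = 1163152569936035/1479074071160291328
P(X=18) = 1628413597910449/26623333280885243904
Sum = 18710139910685363/3327916660110655488

P(X ≥ 16) = 18710139910685363/3327916660110655488 ≈ 0.56%


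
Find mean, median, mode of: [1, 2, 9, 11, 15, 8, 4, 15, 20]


Sorted: [1, 2, 4, 8, 9, 11, 15, 15, 20]
Mean = 85/9
Median = 9
Freq: {1: 1, 2: 1, 9: 1, 11: 1, 15: 2, 8: 1, 4: 1, 20: 1}
Mode: [15]

Mean=85/9, Median=9, Mode=15


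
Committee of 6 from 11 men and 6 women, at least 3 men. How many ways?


Count by #men:
  3M,3W: C(11,3)×C(6,3)=3300
  4M,2W: C(11,4)×C(6,2)=4950
  5M,1W: C(11,5)×C(6,1)=2772
  6M,0W: C(11,6)×C(6,0)=462
Total = 11484

11484


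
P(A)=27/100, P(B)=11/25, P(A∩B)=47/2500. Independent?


P(A)×P(B) = 297/2500
P(A∩B) = 47/2500
Not equal → NOT independent

No, not independent


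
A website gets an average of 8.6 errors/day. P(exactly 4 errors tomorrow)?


Poisson(λ=8.6): P(X=4) = e^(-λ)×λ^k/k!
= e^(-8.6) × 8.6^4 / 4!
≈ 0.0001841057937 × 5470.0816 / 24 ≈ 0.041961

P(X=4) ≈ 0.041961 ≈ 4.20%


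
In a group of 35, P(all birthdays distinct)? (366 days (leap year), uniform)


P(all different) = Π(366-i)/366 for i=0..34
= (366/366)×(365/366)×...×(332/366)
= 0.186502

P ≈ 0.1865 ≈ 18.65%


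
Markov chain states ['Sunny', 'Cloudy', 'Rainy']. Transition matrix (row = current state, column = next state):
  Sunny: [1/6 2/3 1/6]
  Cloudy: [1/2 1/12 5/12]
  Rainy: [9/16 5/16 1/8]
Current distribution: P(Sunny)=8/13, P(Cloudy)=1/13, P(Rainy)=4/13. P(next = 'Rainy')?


P(next=Rainy) = Σᵢ P(now=i)×P(i→Rainy)
= 8/13×1/6 + 1/13×5/12 + 4/13×1/8
= 4/39 + 5/156 + 1/26 = 9/52

P = 9/52 ≈ 0.1731


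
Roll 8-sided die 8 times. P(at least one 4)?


P(no 4)^8 = (7/8)^8 = 5764801/16777216
P(≥1) = 1 - 5764801/16777216 = 11012415/16777216

P = 11012415/16777216 ≈ 65.64%


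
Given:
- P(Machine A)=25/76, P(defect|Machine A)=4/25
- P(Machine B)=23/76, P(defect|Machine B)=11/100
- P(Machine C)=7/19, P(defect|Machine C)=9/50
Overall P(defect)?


P(B) = Σ P(B|Aᵢ)×P(Aᵢ)
  4/25×25/76 = 1/19
  11/100×23/76 = 253/7600
  9/50×7/19 = 63/950
Sum = 1157/7600

P(defect) = 1157/7600 ≈ 15.22%


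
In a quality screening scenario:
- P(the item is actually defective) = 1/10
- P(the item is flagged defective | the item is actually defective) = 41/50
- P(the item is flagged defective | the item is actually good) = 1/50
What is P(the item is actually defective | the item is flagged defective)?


Using Bayes' theorem:
P(A|B) = P(B|A)·P(A) / P(B)

P(the item is flagged defective) = 41/50 × 1/10 + 1/50 × 9/10
= 41/500 + 9/500 = 1/10

P(the item is actually defective|the item is flagged defective) = (41/500) / (1/10) = 41/50

P(the item is actually defective|the item is flagged defective) = 41/50 ≈ 82.00%


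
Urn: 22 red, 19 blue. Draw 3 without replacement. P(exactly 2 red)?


Hypergeometric: C(22,2)×C(19,1)/C(41,3)
= 231×19/10660 = 4389/10660

P(X=2) = 4389/10660 ≈ 41.17%


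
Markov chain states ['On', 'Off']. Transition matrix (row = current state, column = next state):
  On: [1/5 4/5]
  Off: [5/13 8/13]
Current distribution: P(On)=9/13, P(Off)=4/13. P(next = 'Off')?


P(next=Off) = Σᵢ P(now=i)×P(i→Off)
= 9/13×4/5 + 4/13×8/13
= 36/65 + 32/169 = 628/845

P = 628/845 ≈ 0.7432


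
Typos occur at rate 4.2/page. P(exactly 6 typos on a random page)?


Poisson(λ=4.2): P(X=6) = e^(-λ)×λ^k/k!
= e^(-4.2) × 4.2^6 / 6!
≈ 0.01499557682 × 5489.031744 / 720 ≈ 0.114321

P(X=6) ≈ 0.114321 ≈ 11.43%


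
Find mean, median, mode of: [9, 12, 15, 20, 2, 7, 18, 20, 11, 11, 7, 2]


Sorted: [2, 2, 7, 7, 9, 11, 11, 12, 15, 18, 20, 20]
Mean = 134/12 = 67/6
Median = 11
Freq: {9: 1, 12: 1, 15: 1, 20: 2, 2: 2, 7: 2, 18: 1, 11: 2}
Mode: [2, 7, 11, 20]

Mean=67/6, Median=11, Mode=[2, 7, 11, 20]


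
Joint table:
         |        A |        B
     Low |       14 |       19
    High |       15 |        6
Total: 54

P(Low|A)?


P(Low|A) = 14/(14+15) = 14/29

P = 14/29 ≈ 48.28%


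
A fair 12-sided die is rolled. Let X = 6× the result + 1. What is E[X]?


E[die] = (1+12)/2 = 13/2
E[X] = 6×13/2 + 1 = 40

E[X] = 40


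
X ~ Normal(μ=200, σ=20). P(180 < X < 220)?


z₁=(180-200)/20=-1.0, z₂=(220-200)/20=1.0
P = Φ(1.0) - Φ(-1.0) = 0.841345 - 0.158655 = 0.682690 ≈ 0.6827

P(180 < X < 220) ≈ 0.6827


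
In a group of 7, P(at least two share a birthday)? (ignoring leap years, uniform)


P(all different) = Π(365-i)/365 for i=0..6
= 0.943764
P(match) = 1 - 0.943764 = 0.056236

P ≈ 0.0562 ≈ 5.62%


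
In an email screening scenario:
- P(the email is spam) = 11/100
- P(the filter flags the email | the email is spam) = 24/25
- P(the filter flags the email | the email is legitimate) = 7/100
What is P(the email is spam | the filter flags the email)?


Using Bayes' theorem:
P(A|B) = P(B|A)·P(A) / P(B)

P(the filter flags the email) = 24/25 × 11/100 + 7/100 × 89/100
= 66/625 + 623/10000 = 1679/10000

P(the email is spam|the filter flags the email) = (66/625) / (1679/10000) = 1056/1679

P(the email is spam|the filter flags the email) = 1056/1679 ≈ 62.89%


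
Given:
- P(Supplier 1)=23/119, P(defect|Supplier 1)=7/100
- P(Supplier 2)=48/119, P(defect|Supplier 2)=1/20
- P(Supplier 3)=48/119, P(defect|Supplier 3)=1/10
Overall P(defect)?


P(B) = Σ P(B|Aᵢ)×P(Aᵢ)
  7/100×23/119 = 23/1700
  1/20×48/119 = 12/595
  1/10×48/119 = 24/595
Sum = 881/11900

P(defect) = 881/11900 ≈ 7.40%


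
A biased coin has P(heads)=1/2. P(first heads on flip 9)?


Geometric: P(X=9) = (1-p)^(k-1)×p = (1/2)^8×1/2 = 1/512

P(X=9) = 1/512 ≈ 0.20%


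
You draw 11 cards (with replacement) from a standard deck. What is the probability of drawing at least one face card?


P(not a face card) = 40/52 = 10/13
P(none in 11 draws) = (10/13)^11 = 100000000000/1792160394037
P(≥1 face card) = 1 - 100000000000/1792160394037 = 1692160394037/1792160394037

P = 1692160394037/1792160394037 ≈ 94.42%


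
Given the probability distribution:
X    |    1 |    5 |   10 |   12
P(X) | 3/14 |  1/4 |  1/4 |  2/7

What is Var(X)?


E[X] = 207/28
E[X²] = 2033/28
Var(X) = E[X²] - (E[X])² = 2033/28 - 42849/784 = 14075/784

Var(X) = 14075/784 ≈ 17.9528


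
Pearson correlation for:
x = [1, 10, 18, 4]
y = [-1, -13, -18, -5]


n=4, Σx=33, Σy=-37, Σxy=-475, Σx²=441, Σy²=519
r = (4×(-475) - 33×(-37))/√((4×441 - 33²)(4×519 - (-37)²))
= -679/√(675×707) = -679/√477225 ≈ -679/690.8147 ≈ -0.9829

r ≈ -0.9829


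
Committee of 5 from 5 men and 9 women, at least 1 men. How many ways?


Count by #men:
  1M,4W: C(5,1)×C(9,4)=630
  2M,3W: C(5,2)×C(9,3)=840
  3M,2W: C(5,3)×C(9,2)=360
  4M,1W: C(5,4)×C(9,1)=45
  5M,0W: C(5,5)×C(9,0)=1
Total = 1876

1876


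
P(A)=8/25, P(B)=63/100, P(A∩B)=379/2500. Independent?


P(A)×P(B) = 126/625
P(A∩B) = 379/2500
Not equal → NOT independent

No, not independent


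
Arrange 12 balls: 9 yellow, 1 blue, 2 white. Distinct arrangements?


12!/(9!×1!×2!) = 660

660


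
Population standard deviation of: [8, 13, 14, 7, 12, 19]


Mean = 73/6
  (8-73/6)²=625/36
  (13-73/6)²=25/36
  (14-73/6)²=121/36
  (7-73/6)²=961/36
  (12-73/6)²=1/36
  (19-73/6)²=1681/36
Σ(x-μ)² = 569/6
σ² = (569/6)/6 = 569/36

σ = √(569/36) ≈ 3.9756


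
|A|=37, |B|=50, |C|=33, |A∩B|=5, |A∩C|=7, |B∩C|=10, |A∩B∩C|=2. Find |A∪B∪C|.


|A∪B∪C| = 37+50+33-5-7-10+2 = 100

|A∪B∪C| = 100


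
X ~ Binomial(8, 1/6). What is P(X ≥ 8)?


P(X ≥ 8) = Σ P(X=i) for i=8..8
P(X=8) = 1/1679616
Sum = 1/1679616

P(X ≥ 8) = 1/1679616 ≈ 0.00%


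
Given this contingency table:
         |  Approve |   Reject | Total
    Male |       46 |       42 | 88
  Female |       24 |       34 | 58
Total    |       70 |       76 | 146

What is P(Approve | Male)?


P(Approve | Male) = 46/(46+42) = 46/88 = 23/44

P(Approve|Male) = 23/44 ≈ 52.27%


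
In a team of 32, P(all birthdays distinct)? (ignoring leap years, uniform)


P(all different) = Π(365-i)/365 for i=0..31
= (365/365)×(364/365)×...×(334/365)
= 0.246652

P ≈ 0.2467 ≈ 24.67%


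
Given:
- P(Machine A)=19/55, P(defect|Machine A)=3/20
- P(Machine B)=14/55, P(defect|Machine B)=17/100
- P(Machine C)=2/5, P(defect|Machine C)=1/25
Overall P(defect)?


P(B) = Σ P(B|Aᵢ)×P(Aᵢ)
  3/20×19/55 = 57/1100
  17/100×14/55 = 119/2750
  1/25×2/5 = 2/125
Sum = 611/5500

P(defect) = 611/5500 ≈ 11.11%


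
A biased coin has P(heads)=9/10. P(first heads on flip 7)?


Geometric: P(X=7) = (1-p)^(k-1)×p = (1/10)^6×9/10 = 9/10000000

P(X=7) = 9/10000000 ≈ 0.00%


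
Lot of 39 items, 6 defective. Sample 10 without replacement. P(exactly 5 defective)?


Hypergeometric: C(6,5)×C(33,5)/C(39,10)
= 6×237336/635745396 = 348/155363

P(X=5) = 348/155363 ≈ 0.22%


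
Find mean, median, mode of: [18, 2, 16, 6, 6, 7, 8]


Sorted: [2, 6, 6, 7, 8, 16, 18]
Mean = 63/7 = 9
Median = 7
Freq: {18: 1, 2: 1, 16: 1, 6: 2, 7: 1, 8: 1}
Mode: [6]

Mean=9, Median=7, Mode=6


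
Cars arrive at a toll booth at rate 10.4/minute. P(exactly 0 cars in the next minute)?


Poisson(λ=10.4): P(X=0) = e^(-λ)×λ^k/k!
= e^(-10.4) × 10.4^0 / 0!
≈ 3.043248301e-05 × 1 / 1 ≈ 0.000030

P(X=0) ≈ 0.000030 ≈ 0.00%


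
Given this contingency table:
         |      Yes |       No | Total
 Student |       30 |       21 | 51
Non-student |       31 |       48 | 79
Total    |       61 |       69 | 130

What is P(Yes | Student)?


P(Yes | Student) = 30/(30+21) = 30/51 = 10/17

P(Yes|Student) = 10/17 ≈ 58.82%


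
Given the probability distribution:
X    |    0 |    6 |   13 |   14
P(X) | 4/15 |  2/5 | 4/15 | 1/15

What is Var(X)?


E[X] = 34/5
E[X²] = 1088/15
Var(X) = E[X²] - (E[X])² = 1088/15 - 1156/25 = 1972/75

Var(X) = 1972/75 ≈ 26.2933


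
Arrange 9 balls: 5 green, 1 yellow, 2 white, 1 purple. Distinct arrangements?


9!/(5!×1!×2!×1!) = 1512

1512


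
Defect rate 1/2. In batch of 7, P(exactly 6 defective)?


Binomial: P(X=6) = C(7,6)×p^6×(1-p)^1
= 7 × 1/64 × 1/2 = 7/128

P(X=6) = 7/128 ≈ 5.47%


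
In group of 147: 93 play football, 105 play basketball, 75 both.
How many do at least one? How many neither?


|A∪B| = 93+105-75 = 123
Neither = 147-123 = 24

At least one: 123; Neither: 24


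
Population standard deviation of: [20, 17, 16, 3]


Mean = 56/4 = 14
  (20-14)²=36
  (17-14)²=9
  (16-14)²=4
  (3-14)²=121
Σ(x-μ)² = 170
σ² = 170/4 = 85/2

σ = √(85/2) ≈ 6.5192


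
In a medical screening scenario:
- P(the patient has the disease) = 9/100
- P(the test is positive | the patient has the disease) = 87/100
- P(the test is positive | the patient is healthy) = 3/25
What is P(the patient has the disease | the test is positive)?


Using Bayes' theorem:
P(A|B) = P(B|A)·P(A) / P(B)

P(the test is positive) = 87/100 × 9/100 + 3/25 × 91/100
= 783/10000 + 273/2500 = 3/16

P(the patient has the disease|the test is positive) = (783/10000) / (3/16) = 261/625

P(the patient has the disease|the test is positive) = 261/625 ≈ 41.76%


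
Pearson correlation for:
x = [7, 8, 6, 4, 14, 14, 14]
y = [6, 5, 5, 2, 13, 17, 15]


n=7, Σx=67, Σy=63, Σxy=750, Σx²=753, Σy²=773
r = (7×750 - 67×63)/√((7×753 - 67²)(7×773 - 63²))
= 1029/√(782×1442) = 1029/√1127644 ≈ 1029/1061.9058 ≈ 0.9690

r ≈ 0.9690


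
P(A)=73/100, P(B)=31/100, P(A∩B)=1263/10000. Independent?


P(A)×P(B) = 2263/10000
P(A∩B) = 1263/10000
Not equal → NOT independent

No, not independent


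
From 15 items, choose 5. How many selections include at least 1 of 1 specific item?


Complement: C(15,5) - C(14,5) = 3003 - 2002 = 1001

1001


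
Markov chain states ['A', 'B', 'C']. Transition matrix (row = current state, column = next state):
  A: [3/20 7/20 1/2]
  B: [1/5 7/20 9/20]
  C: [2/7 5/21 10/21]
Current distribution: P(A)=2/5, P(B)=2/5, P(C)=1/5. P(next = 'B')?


P(next=B) = Σᵢ P(now=i)×P(i→B)
= 2/5×7/20 + 2/5×7/20 + 1/5×5/21
= 7/50 + 7/50 + 1/21 = 172/525

P = 172/525 ≈ 0.3276


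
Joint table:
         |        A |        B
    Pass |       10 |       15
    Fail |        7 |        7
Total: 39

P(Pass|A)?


P(Pass|A) = 10/(10+7) = 10/17

P = 10/17 ≈ 58.82%


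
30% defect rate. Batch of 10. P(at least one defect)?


P(all good) = (7/10)^10 = 282475249/10000000000
P(≥1 defect) = 9717524751/10000000000

P = 9717524751/10000000000 ≈ 97.18%


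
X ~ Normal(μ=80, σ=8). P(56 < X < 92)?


z₁=(56-80)/8=-3.0, z₂=(92-80)/8=1.5
P = Φ(1.5) - Φ(-3.0) = 0.933193 - 0.001350 = 0.931843 ≈ 0.9318

P(56 < X < 92) ≈ 0.9318


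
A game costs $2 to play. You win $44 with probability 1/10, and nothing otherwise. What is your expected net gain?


E[gain] = (44-2)×1/10 + (-2)×9/10
= 21/5 - 9/5 = 12/5

Expected net gain = $12/5 ≈ $2.40


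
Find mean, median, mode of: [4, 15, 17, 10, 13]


Sorted: [4, 10, 13, 15, 17]
Mean = 59/5
Median = 13
Freq: {4: 1, 15: 1, 17: 1, 10: 1, 13: 1}
Mode: No mode

Mean=59/5, Median=13, Mode=No mode


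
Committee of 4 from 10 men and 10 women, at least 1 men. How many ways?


Count by #men:
  1M,3W: C(10,1)×C(10,3)=1200
  2M,2W: C(10,2)×C(10,2)=2025
  3M,1W: C(10,3)×C(10,1)=1200
  4M,0W: C(10,4)×C(10,0)=210
Total = 4635

4635


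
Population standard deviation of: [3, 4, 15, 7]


Mean = 29/4
  (3-29/4)²=289/16
  (4-29/4)²=169/16
  (15-29/4)²=961/16
  (7-29/4)²=1/16
Σ(x-μ)² = 355/4
σ² = (355/4)/4 = 355/16

σ = √(355/16) ≈ 4.7104


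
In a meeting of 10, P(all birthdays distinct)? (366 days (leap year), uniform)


P(all different) = Π(366-i)/366 for i=0..9
= (366/366)×(365/366)×...×(357/366)
= 0.883355

P ≈ 0.8834 ≈ 88.34%


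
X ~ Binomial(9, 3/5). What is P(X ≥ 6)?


P(X ≥ 6) = Σ P(X=i) for i=6..9
P(X=6) = 489888/1953125
P(X=7) = 314928/1953125
P(X=8) = 118098/1953125
P(X=9) = 19683/1953125
Sum = 942597/1953125

P(X ≥ 6) = 942597/1953125 ≈ 48.26%


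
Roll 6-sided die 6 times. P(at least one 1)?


P(no 1)^6 = (5/6)^6 = 15625/46656
P(≥1) = 1 - 15625/46656 = 31031/46656

P = 31031/46656 ≈ 66.51%


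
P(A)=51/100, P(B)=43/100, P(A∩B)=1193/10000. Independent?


P(A)×P(B) = 2193/10000
P(A∩B) = 1193/10000
Not equal → NOT independent

No, not independent


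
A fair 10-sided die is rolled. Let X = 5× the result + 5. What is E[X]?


E[die] = (1+10)/2 = 11/2
E[X] = 5×11/2 + 5 = 65/2

E[X] = 65/2


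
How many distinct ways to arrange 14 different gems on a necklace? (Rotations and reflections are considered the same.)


Free circular arrangements: rotations and reflections both identified.
(n-1)!/2 = 13!/2 = 6227020800/2 = 3113510400

3113510400


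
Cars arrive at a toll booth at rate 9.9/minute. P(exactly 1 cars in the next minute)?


Poisson(λ=9.9): P(X=1) = e^(-λ)×λ^k/k!
= e^(-9.9) × 9.9^1 / 1!
≈ 5.017468206e-05 × 9.9 / 1 ≈ 0.000497

P(X=1) ≈ 0.000497 ≈ 0.05%


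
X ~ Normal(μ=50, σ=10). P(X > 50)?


z = (50-50)/10 = 0.0
P(X > 50) = 1 - P(Z ≤ 0.0) = 1 - 0.5000 = 0.5000

P(X > 50) ≈ 0.5000


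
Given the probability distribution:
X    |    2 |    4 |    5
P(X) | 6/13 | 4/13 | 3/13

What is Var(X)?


E[X] = 43/13
E[X²] = 163/13
Var(X) = E[X²] - (E[X])² = 163/13 - 1849/169 = 270/169

Var(X) = 270/169 ≈ 1.5976


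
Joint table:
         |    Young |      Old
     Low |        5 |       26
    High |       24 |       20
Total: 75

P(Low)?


P(Low) = (5+26)/75 = 31/75

P(Low) = 31/75 ≈ 41.33%


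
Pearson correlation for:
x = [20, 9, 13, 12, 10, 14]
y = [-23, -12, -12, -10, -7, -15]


n=6, Σx=78, Σy=-79, Σxy=-1124, Σx²=1090, Σy²=1191
r = (6×(-1124) - 78×(-79))/√((6×1090 - 78²)(6×1191 - (-79)²))
= -582/√(456×905) = -582/√412680 ≈ -582/642.4017 ≈ -0.9060

r ≈ -0.9060


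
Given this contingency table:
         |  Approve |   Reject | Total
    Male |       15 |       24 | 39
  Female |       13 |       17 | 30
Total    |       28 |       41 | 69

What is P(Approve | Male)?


P(Approve | Male) = 15/(15+24) = 15/39 = 5/13

P(Approve|Male) = 5/13 ≈ 38.46%


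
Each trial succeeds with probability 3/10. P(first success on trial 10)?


Geometric: P(X=10) = (1-p)^(k-1)×p = (7/10)^9×3/10 = 121060821/10000000000

P(X=10) = 121060821/10000000000 ≈ 1.21%


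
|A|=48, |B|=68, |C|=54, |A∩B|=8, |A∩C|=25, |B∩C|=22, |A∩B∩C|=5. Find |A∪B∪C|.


|A∪B∪C| = 48+68+54-8-25-22+5 = 120

|A∪B∪C| = 120


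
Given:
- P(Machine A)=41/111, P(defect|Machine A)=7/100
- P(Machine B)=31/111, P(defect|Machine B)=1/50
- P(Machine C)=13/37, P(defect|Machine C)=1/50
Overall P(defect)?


P(B) = Σ P(B|Aᵢ)×P(Aᵢ)
  7/100×41/111 = 287/11100
  1/50×31/111 = 31/5550
  1/50×13/37 = 13/1850
Sum = 427/11100

P(defect) = 427/11100 ≈ 3.85%


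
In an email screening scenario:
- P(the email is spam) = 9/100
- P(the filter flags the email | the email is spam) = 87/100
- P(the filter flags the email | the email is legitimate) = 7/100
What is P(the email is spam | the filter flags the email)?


Using Bayes' theorem:
P(A|B) = P(B|A)·P(A) / P(B)

P(the filter flags the email) = 87/100 × 9/100 + 7/100 × 91/100
= 783/10000 + 637/10000 = 71/500

P(the email is spam|the filter flags the email) = (783/10000) / (71/500) = 783/1420

P(the email is spam|the filter flags the email) = 783/1420 ≈ 55.14%


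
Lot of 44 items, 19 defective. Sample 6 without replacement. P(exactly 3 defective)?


Hypergeometric: C(19,3)×C(25,3)/C(44,6)
= 969×2300/7059052 = 557175/1764763

P(X=3) = 557175/1764763 ≈ 31.57%


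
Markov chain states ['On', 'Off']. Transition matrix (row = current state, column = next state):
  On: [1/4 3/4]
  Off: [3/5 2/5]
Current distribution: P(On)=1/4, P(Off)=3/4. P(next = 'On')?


P(next=On) = Σᵢ P(now=i)×P(i→On)
= 1/4×1/4 + 3/4×3/5
= 1/16 + 9/20 = 41/80

P = 41/80 ≈ 0.5125


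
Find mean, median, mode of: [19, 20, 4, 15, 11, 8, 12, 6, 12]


Sorted: [4, 6, 8, 11, 12, 12, 15, 19, 20]
Mean = 107/9
Median = 12
Freq: {19: 1, 20: 1, 4: 1, 15: 1, 11: 1, 8: 1, 12: 2, 6: 1}
Mode: [12]

Mean=107/9, Median=12, Mode=12


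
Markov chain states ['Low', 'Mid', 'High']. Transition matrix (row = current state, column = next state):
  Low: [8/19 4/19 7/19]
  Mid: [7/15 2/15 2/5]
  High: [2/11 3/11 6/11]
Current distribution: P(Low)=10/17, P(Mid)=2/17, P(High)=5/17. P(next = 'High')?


P(next=High) = Σᵢ P(now=i)×P(i→High)
= 10/17×7/19 + 2/17×2/5 + 5/17×6/11
= 70/323 + 4/85 + 30/187 = 7536/17765

P = 7536/17765 ≈ 0.4242


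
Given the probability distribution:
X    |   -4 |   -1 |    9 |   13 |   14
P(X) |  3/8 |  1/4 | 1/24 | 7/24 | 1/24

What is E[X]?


E[X] = Σ x·P(X=x)
= (-4)×(3/8) + (-1)×(1/4) + (9)×(1/24) + (13)×(7/24) + (14)×(1/24)
= 3

E[X] = 3


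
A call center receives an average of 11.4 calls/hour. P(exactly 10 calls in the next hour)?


Poisson(λ=11.4): P(X=10) = e^(-λ)×λ^k/k!
= e^(-11.4) × 11.4^10 / 10!
≈ 1.119548484e-05 × 37072213141.2 / 3628800 ≈ 0.114374

P(X=10) ≈ 0.114374 ≈ 11.44%


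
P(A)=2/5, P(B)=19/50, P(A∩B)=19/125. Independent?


P(A)×P(B) = 19/125
P(A∩B) = 19/125
Equal ✓ → Independent

Yes, independent


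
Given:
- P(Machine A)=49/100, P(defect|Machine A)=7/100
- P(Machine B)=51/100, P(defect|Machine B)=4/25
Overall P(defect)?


P(B) = Σ P(B|Aᵢ)×P(Aᵢ)
  7/100×49/100 = 343/10000
  4/25×51/100 = 51/625
Sum = 1159/10000

P(defect) = 1159/10000 ≈ 11.59%


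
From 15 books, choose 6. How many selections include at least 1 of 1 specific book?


Complement: C(15,6) - C(14,6) = 5005 - 3003 = 2002

2002


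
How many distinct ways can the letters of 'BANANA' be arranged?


Letters: 6, freq: {'B': 1, 'A': 3, 'N': 2}
6!/(1!×3!×2!) = 720/12 = 60

60


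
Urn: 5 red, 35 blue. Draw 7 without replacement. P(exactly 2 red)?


Hypergeometric: C(5,2)×C(35,5)/C(40,7)
= 10×324632/18643560 = 4774/27417

P(X=2) = 4774/27417 ≈ 17.41%


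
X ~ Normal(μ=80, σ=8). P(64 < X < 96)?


z₁=(64-80)/8=-2.0, z₂=(96-80)/8=2.0
P = Φ(2.0) - Φ(-2.0) = 0.977250 - 0.022750 = 0.954500 ≈ 0.9545

P(64 < X < 96) ≈ 0.9545


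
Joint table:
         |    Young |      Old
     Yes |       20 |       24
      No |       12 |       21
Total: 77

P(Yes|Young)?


P(Yes|Young) = 20/(20+12) = 20/32 = 5/8

P = 5/8 ≈ 62.50%


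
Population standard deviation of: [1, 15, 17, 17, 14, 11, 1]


Mean = 76/7
  (1-76/7)²=4761/49
  (15-76/7)²=841/49
  (17-76/7)²=1849/49
  (17-76/7)²=1849/49
  (14-76/7)²=484/49
  (11-76/7)²=1/49
  (1-76/7)²=4761/49
Σ(x-μ)² = 2078/7
σ² = (2078/7)/7 = 2078/49

σ = √(2078/49) ≈ 6.5122


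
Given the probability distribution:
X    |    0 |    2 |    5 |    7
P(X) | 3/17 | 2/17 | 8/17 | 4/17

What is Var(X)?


E[X] = 72/17
E[X²] = 404/17
Var(X) = E[X²] - (E[X])² = 404/17 - 5184/289 = 1684/289

Var(X) = 1684/289 ≈ 5.8270


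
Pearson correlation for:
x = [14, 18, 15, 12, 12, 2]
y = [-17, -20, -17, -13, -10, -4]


n=6, Σx=73, Σy=-81, Σxy=-1137, Σx²=1037, Σy²=1263
r = (6×(-1137) - 73×(-81))/√((6×1037 - 73²)(6×1263 - (-81)²))
= -909/√(893×1017) = -909/√908181 ≈ -909/952.9853 ≈ -0.9538

r ≈ -0.9538


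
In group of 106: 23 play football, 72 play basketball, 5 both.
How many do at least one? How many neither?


|A∪B| = 23+72-5 = 90
Neither = 106-90 = 16

At least one: 90; Neither: 16


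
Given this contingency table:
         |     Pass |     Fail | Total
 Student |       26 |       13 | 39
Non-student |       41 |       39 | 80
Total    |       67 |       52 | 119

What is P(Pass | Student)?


P(Pass | Student) = 26/(26+13) = 26/39 = 2/3

P(Pass|Student) = 2/3 ≈ 66.67%


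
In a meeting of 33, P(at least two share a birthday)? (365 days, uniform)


P(all different) = Π(365-i)/365 for i=0..32
= 0.225028
P(match) = 1 - 0.225028 = 0.774972

P ≈ 0.7750 ≈ 77.50%


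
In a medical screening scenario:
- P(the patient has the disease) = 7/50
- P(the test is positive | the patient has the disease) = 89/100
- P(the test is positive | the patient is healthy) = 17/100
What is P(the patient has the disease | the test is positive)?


Using Bayes' theorem:
P(A|B) = P(B|A)·P(A) / P(B)

P(the test is positive) = 89/100 × 7/50 + 17/100 × 43/50
= 623/5000 + 731/5000 = 677/2500

P(the patient has the disease|the test is positive) = (623/5000) / (677/2500) = 623/1354

P(the patient has the disease|the test is positive) = 623/1354 ≈ 46.01%


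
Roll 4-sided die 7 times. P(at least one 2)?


P(no 2)^7 = (3/4)^7 = 2187/16384
P(≥1) = 1 - 2187/16384 = 14197/16384

P = 14197/16384 ≈ 86.65%


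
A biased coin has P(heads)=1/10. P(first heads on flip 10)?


Geometric: P(X=10) = (1-p)^(k-1)×p = (9/10)^9×1/10 = 387420489/10000000000

P(X=10) = 387420489/10000000000 ≈ 3.87%


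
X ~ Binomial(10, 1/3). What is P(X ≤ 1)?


P(X ≤ 1) = Σ P(X=i) for i=0..1
P(X=0) = 1024/59049
P(X=1) = 5120/59049
Sum = 2048/19683

P(X ≤ 1) = 2048/19683 ≈ 10.40%


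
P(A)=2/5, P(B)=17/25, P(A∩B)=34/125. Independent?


P(A)×P(B) = 34/125
P(A∩B) = 34/125
Equal ✓ → Independent

Yes, independent


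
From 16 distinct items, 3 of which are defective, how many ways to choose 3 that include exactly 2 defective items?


Choose 2 of the 3 defective items and 1 of the other 13 items:
C(3,2)×C(13,1) = 3×13 = 39

39


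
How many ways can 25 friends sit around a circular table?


Circular arrangements of 25 distinct objects: fix one position to break rotational symmetry.
(n-1)! = 24! = 620448401733239439360000

620448401733239439360000


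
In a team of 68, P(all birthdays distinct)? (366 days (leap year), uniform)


P(all different) = Π(366-i)/366 for i=0..67
= (366/366)×(365/366)×...×(299/366)
= 0.001299

P ≈ 0.0013 ≈ 0.13%


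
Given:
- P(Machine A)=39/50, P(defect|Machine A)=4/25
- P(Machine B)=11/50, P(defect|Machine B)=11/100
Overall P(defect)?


P(B) = Σ P(B|Aᵢ)×P(Aᵢ)
  4/25×39/50 = 78/625
  11/100×11/50 = 121/5000
Sum = 149/1000

P(defect) = 149/1000 ≈ 14.90%


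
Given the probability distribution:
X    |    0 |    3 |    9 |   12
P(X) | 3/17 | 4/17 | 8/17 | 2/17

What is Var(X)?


E[X] = 108/17
E[X²] = 972/17
Var(X) = E[X²] - (E[X])² = 972/17 - 11664/289 = 4860/289

Var(X) = 4860/289 ≈ 16.8166


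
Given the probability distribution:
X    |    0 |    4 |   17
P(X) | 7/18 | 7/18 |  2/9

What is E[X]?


E[X] = Σ x·P(X=x)
= (0)×(7/18) + (4)×(7/18) + (17)×(2/9)
= 16/3

E[X] = 16/3


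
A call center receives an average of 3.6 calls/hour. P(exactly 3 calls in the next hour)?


Poisson(λ=3.6): P(X=3) = e^(-λ)×λ^k/k!
= e^(-3.6) × 3.6^3 / 3!
≈ 0.02732372245 × 46.656 / 6 ≈ 0.212469

P(X=3) ≈ 0.212469 ≈ 21.25%


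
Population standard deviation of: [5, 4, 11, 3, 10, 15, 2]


Mean = 50/7
  (5-50/7)²=225/49
  (4-50/7)²=484/49
  (11-50/7)²=729/49
  (3-50/7)²=841/49
  (10-50/7)²=400/49
  (15-50/7)²=3025/49
  (2-50/7)²=1296/49
Σ(x-μ)² = 1000/7
σ² = (1000/7)/7 = 1000/49

σ = √(1000/49) ≈ 4.5175


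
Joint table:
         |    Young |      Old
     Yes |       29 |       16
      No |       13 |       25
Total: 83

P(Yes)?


P(Yes) = (29+16)/83 = 45/83

P(Yes) = 45/83 ≈ 54.22%


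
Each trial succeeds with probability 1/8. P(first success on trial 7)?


Geometric: P(X=7) = (1-p)^(k-1)×p = (7/8)^6×1/8 = 117649/2097152

P(X=7) = 117649/2097152 ≈ 5.61%


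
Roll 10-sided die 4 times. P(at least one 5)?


P(no 5)^4 = (9/10)^4 = 6561/10000
P(≥1) = 1 - 6561/10000 = 3439/10000

P = 3439/10000 ≈ 34.39%


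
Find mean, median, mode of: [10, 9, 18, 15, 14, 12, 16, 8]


Sorted: [8, 9, 10, 12, 14, 15, 16, 18]
Mean = 102/8 = 51/4
Median = 13
Freq: {10: 1, 9: 1, 18: 1, 15: 1, 14: 1, 12: 1, 16: 1, 8: 1}
Mode: No mode

Mean=51/4, Median=13, Mode=No mode


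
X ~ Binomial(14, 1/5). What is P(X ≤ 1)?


P(X ≤ 1) = Σ P(X=i) for i=0..1
P(X=0) = 268435456/6103515625
P(X=1) = 939524096/6103515625
Sum = 1207959552/6103515625

P(X ≤ 1) = 1207959552/6103515625 ≈ 19.79%


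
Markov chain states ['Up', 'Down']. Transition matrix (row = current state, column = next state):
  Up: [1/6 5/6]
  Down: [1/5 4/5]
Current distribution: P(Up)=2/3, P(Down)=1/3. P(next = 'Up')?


P(next=Up) = Σᵢ P(now=i)×P(i→Up)
= 2/3×1/6 + 1/3×1/5
= 1/9 + 1/15 = 8/45

P = 8/45 ≈ 0.1778


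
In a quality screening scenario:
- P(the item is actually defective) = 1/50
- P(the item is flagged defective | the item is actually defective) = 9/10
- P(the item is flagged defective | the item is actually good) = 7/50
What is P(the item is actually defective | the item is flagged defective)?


Using Bayes' theorem:
P(A|B) = P(B|A)·P(A) / P(B)

P(the item is flagged defective) = 9/10 × 1/50 + 7/50 × 49/50
= 9/500 + 343/2500 = 97/625

P(the item is actually defective|the item is flagged defective) = (9/500) / (97/625) = 45/388

P(the item is actually defective|the item is flagged defective) = 45/388 ≈ 11.60%


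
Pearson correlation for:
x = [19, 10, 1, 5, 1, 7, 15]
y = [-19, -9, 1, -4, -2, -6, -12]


n=7, Σx=58, Σy=-51, Σxy=-694, Σx²=762, Σy²=643
r = (7×(-694) - 58×(-51))/√((7×762 - 58²)(7×643 - (-51)²))
= -1900/√(1970×1900) = -1900/√3743000 ≈ -1900/1934.6834 ≈ -0.9821

r ≈ -0.9821


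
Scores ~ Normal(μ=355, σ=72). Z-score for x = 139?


z = (x - μ)/σ = (139 - 355)/72 = -3.0

z = -3.0


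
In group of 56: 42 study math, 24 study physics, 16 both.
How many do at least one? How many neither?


|A∪B| = 42+24-16 = 50
Neither = 56-50 = 6

At least one: 50; Neither: 6


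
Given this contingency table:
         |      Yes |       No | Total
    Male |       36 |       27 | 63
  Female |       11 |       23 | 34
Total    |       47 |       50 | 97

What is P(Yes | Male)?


P(Yes | Male) = 36/(36+27) = 36/63 = 4/7

P(Yes|Male) = 4/7 ≈ 57.14%


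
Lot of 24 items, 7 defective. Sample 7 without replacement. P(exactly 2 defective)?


Hypergeometric: C(7,2)×C(17,5)/C(24,7)
= 21×6188/346104 = 10829/28842

P(X=2) = 10829/28842 ≈ 37.55%


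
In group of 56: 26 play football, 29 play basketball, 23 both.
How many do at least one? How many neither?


|A∪B| = 26+29-23 = 32
Neither = 56-32 = 24

At least one: 32; Neither: 24


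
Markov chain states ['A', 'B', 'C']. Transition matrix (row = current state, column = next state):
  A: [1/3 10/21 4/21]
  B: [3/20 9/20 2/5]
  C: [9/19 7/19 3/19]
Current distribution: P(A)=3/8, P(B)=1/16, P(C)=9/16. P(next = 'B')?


P(next=B) = Σᵢ P(now=i)×P(i→B)
= 3/8×10/21 + 1/16×9/20 + 9/16×7/19
= 5/28 + 9/320 + 63/304 = 17617/42560

P = 17617/42560 ≈ 0.4139


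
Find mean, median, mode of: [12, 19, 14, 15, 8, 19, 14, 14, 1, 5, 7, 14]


Sorted: [1, 5, 7, 8, 12, 14, 14, 14, 14, 15, 19, 19]
Mean = 142/12 = 71/6
Median = 14
Freq: {12: 1, 19: 2, 14: 4, 15: 1, 8: 1, 1: 1, 5: 1, 7: 1}
Mode: [14]

Mean=71/6, Median=14, Mode=14


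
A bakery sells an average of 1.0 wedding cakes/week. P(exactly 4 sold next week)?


Poisson(λ=1.0): P(X=4) = e^(-λ)×λ^k/k!
= e^(-1.0) × 1.0^4 / 4!
≈ 0.3678794412 × 1 / 24 ≈ 0.015328

P(X=4) ≈ 0.015328 ≈ 1.53%


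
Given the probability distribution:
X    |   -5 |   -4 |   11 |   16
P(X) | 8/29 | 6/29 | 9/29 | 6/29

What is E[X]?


E[X] = Σ x·P(X=x)
= (-5)×(8/29) + (-4)×(6/29) + (11)×(9/29) + (16)×(6/29)
= 131/29

E[X] = 131/29


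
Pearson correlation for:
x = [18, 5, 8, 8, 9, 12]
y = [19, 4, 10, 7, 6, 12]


n=6, Σx=60, Σy=58, Σxy=696, Σx²=702, Σy²=706
r = (6×696 - 60×58)/√((6×702 - 60²)(6×706 - 58²))
= 696/√(612×872) = 696/√533664 ≈ 696/730.5231 ≈ 0.9527

r ≈ 0.9527


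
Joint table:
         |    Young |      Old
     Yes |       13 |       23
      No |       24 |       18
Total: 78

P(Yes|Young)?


P(Yes|Young) = 13/(13+24) = 13/37

P = 13/37 ≈ 35.14%


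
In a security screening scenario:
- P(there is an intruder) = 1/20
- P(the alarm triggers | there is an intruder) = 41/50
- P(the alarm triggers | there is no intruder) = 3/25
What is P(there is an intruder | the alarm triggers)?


Using Bayes' theorem:
P(A|B) = P(B|A)·P(A) / P(B)

P(the alarm triggers) = 41/50 × 1/20 + 3/25 × 19/20
= 41/1000 + 57/500 = 31/200

P(there is an intruder|the alarm triggers) = (41/1000) / (31/200) = 41/155

P(there is an intruder|the alarm triggers) = 41/155 ≈ 26.45%


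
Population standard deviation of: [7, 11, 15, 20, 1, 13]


Mean = 67/6
  (7-67/6)²=625/36
  (11-67/6)²=1/36
  (15-67/6)²=529/36
  (20-67/6)²=2809/36
  (1-67/6)²=3721/36
  (13-67/6)²=121/36
Σ(x-μ)² = 1301/6
σ² = (1301/6)/6 = 1301/36

σ = √(1301/36) ≈ 6.0116


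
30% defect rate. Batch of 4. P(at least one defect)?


P(all good) = (7/10)^4 = 2401/10000
P(≥1 defect) = 7599/10000

P = 7599/10000 ≈ 75.99%


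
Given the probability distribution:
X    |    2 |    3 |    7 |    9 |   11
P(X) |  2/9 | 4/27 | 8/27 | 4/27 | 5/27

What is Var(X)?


E[X] = 19/3
E[X²] = 1381/27
Var(X) = E[X²] - (E[X])² = 1381/27 - 361/9 = 298/27

Var(X) = 298/27 ≈ 11.0370


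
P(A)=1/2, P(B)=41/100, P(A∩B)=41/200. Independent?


P(A)×P(B) = 41/200
P(A∩B) = 41/200
Equal ✓ → Independent

Yes, independent


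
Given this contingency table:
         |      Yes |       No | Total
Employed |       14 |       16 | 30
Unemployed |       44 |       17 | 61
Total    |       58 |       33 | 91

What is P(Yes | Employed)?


P(Yes | Employed) = 14/(14+16) = 14/30 = 7/15

P(Yes|Employed) = 7/15 ≈ 46.67%


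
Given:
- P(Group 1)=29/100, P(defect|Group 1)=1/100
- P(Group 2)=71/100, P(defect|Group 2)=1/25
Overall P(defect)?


P(B) = Σ P(B|Aᵢ)×P(Aᵢ)
  1/100×29/100 = 29/10000
  1/25×71/100 = 71/2500
Sum = 313/10000

P(defect) = 313/10000 ≈ 3.13%


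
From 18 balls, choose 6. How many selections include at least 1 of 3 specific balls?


Complement: C(18,6) - C(15,6) = 18564 - 5005 = 13559

13559


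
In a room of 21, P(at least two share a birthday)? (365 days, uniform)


P(all different) = Π(365-i)/365 for i=0..20
= 0.556312
P(match) = 1 - 0.556312 = 0.443688

P ≈ 0.4437 ≈ 44.37%


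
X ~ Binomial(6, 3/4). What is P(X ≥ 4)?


P(X ≥ 4) = Σ P(X=i) for i=4..6
P(X=4) = 1215/4096
P(X=5) = 729/2048
P(X=6) = 729/4096
Sum = 1701/2048

P(X ≥ 4) = 1701/2048 ≈ 83.06%


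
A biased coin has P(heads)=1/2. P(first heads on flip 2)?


Geometric: P(X=2) = (1-p)^(k-1)×p = (1/2)^1×1/2 = 1/4

P(X=2) = 1/4 ≈ 25.00%


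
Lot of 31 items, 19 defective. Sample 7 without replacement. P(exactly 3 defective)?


Hypergeometric: C(19,3)×C(12,4)/C(31,7)
= 969×495/2629575 = 10659/58435

P(X=3) = 10659/58435 ≈ 18.24%


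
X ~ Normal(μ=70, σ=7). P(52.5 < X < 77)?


z₁=(52.5-70)/7=-2.5, z₂=(77-70)/7=1.0
P = Φ(1.0) - Φ(-2.5) = 0.841345 - 0.006210 = 0.835135 ≈ 0.8351

P(52.5 < X < 77) ≈ 0.8351


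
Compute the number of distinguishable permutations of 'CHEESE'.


Letters: 6, freq: {'C': 1, 'H': 1, 'E': 3, 'S': 1}
6!/(1!×1!×3!×1!) = 720/6 = 120

120


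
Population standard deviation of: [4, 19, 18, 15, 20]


Mean = 76/5
  (4-76/5)²=3136/25
  (19-76/5)²=361/25
  (18-76/5)²=196/25
  (15-76/5)²=1/25
  (20-76/5)²=576/25
Σ(x-μ)² = 854/5
σ² = (854/5)/5 = 854/25

σ = √(854/25) ≈ 5.8447


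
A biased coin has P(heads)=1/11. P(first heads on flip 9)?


Geometric: P(X=9) = (1-p)^(k-1)×p = (10/11)^8×1/11 = 100000000/2357947691

P(X=9) = 100000000/2357947691 ≈ 4.24%


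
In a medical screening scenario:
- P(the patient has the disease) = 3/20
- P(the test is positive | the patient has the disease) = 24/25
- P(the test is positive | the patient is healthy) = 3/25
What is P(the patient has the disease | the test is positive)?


Using Bayes' theorem:
P(A|B) = P(B|A)·P(A) / P(B)

P(the test is positive) = 24/25 × 3/20 + 3/25 × 17/20
= 18/125 + 51/500 = 123/500

P(the patient has the disease|the test is positive) = (18/125) / (123/500) = 24/41

P(the patient has the disease|the test is positive) = 24/41 ≈ 58.54%
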